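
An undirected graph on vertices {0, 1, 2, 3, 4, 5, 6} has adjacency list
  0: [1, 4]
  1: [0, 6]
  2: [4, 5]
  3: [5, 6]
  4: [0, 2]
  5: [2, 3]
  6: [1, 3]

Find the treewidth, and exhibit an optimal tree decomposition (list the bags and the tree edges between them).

Treewidth 2.
Bags: B1 = {2, 4, 5}  B2 = {3, 4, 5}  B3 = {3, 4, 6}  B4 = {1, 4, 6}  B5 = {0, 1, 4}
Tree: B1–B2, B2–B3, B3–B4, B4–B5

Every bag has size at most 3, so the width is 3 − 1 = 2 and tw(G) ≤ 2. For the lower bound, G contains the cycle 4–2–5–3–6–1–0–4, so G is not a forest; only forests have treewidth ≤ 1, hence tw(G) ≥ 2. Therefore the treewidth is 2.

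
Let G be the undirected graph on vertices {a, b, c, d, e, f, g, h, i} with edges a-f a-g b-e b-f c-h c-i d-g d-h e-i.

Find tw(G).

A width-2 tree decomposition is:
Bags: B1 = {c, e, i}  B2 = {c, e, h}  B3 = {d, e, h}  B4 = {d, e, g}  B5 = {a, e, g}  B6 = {a, e, f}  B7 = {b, e, f}
Tree: B1–B2, B2–B3, B3–B4, B4–B5, B5–B6, B6–B7
The largest bag has 3 vertices, giving width 2; this decomposition certifies tw(G) ≤ 2. Since e–i–c–h–d–g–a–f–b–e is a cycle in G, G is not acyclic. Forests are exactly the graphs of treewidth ≤ 1, so tw(G) ≥ 2. Combining the bounds, tw(G) = 2.

2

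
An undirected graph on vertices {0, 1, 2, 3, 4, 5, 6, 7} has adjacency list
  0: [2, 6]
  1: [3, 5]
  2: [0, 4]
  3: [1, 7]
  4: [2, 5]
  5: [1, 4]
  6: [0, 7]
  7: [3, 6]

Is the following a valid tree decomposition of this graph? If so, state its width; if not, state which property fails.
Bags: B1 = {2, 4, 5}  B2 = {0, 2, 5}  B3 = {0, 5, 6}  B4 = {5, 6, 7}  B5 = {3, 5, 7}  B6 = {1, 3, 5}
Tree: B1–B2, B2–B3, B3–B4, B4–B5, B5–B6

Yes; width 2.

Checking the three conditions: (i) the bags cover all of {0, 1, 2, 3, 4, 5, 6, 7}; (ii) for each edge, some bag contains both endpoints; (iii) the bags containing any fixed vertex form a subtree. All hold, so the decomposition is valid with width 3 − 1 = 2.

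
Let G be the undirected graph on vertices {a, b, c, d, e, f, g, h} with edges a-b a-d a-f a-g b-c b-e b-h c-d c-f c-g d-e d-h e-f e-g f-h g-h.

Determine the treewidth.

4

A width-4 tree decomposition is:
Bags: B1 = {b, d, e, f, g}  B2 = {a, b, d, f, g}  B3 = {b, d, f, g, h}  B4 = {b, c, d, f, g}
Tree: B1–B2, B2–B3, B3–B4
Each bag holds 5 vertices, so the decomposition has width 4, which upper-bounds the treewidth. For the lower bound: the 5 vertex sets {b,e}, {a,d}, {g,h}, {f}, {c} are disjoint, each induces a connected subgraph, and every pair is joined by at least one edge of G. Contracting each set to a single vertex therefore yields K_{5} as a minor, and since treewidth is minor-monotone, tw(G) ≥ tw(K_{5}) = 4. Hence tw(G) = 4 exactly.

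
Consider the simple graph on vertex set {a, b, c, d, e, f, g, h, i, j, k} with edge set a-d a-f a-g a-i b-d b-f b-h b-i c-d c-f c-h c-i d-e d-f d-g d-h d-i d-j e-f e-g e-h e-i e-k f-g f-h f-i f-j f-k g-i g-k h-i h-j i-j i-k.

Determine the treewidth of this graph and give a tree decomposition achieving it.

Treewidth 4.
One optimal decomposition is:
Bags: B1 = {d, e, f, g, i}  B2 = {d, e, f, h, i}  B3 = {a, d, f, g, i}  B4 = {d, f, h, i, j}  B5 = {b, d, f, h, i}  B6 = {c, d, f, h, i}  B7 = {e, f, g, i, k}
Tree: B1–B2, B1–B3, B2–B4, B4–B5, B2–B6, B1–B7

Every bag has size at most 5, so the width is 5 − 1 = 4 and tw(G) ≤ 4. For the lower bound, the 5 vertices {d, e, f, g, i} are pairwise adjacent, and any tree decomposition puts a clique entirely inside one bag — forcing width ≥ 4. Hence tw(G) = 4 exactly.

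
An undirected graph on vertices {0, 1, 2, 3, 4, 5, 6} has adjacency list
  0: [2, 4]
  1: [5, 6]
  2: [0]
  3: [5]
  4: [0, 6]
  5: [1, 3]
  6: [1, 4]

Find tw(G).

1

A width-1 tree decomposition is:
Bags: B1 = {0, 2}  B2 = {0, 4}  B3 = {4, 6}  B4 = {1, 6}  B5 = {1, 5}  B6 = {3, 5}
Tree: B1–B2, B2–B3, B3–B4, B4–B5, B5–B6
The largest bag has 2 vertices, giving width 1; this decomposition certifies tw(G) ≤ 1. Since G has at least one edge (e.g. 2–0), it is not an edgeless graph, so tw(G) ≥ 1. The upper and lower bounds meet at 1, so that is the treewidth.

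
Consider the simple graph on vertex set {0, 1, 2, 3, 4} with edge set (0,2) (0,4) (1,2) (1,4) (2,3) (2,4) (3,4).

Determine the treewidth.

A width-2 tree decomposition is:
Bags: B1 = {0, 2, 4}  B2 = {2, 3, 4}  B3 = {1, 2, 4}
Tree: B1–B2, B1–B3
Each bag holds 3 vertices, so the decomposition has width 2, which upper-bounds the treewidth. Conversely, {0, 2, 4} is a clique of size 3, and the vertices of any clique must share a bag in every tree decomposition; so some bag has ≥ 3 vertices and tw(G) ≥ 2. Therefore the treewidth is 2.

2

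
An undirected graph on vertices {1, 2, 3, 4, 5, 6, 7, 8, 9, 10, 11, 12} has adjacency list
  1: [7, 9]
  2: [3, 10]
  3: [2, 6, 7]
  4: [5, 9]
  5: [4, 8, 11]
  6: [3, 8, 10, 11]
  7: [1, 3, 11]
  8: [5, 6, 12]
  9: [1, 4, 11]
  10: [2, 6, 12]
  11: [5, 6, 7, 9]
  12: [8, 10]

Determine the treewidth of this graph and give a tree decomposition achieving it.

Treewidth 3.
One optimal decomposition is:
Bags: B1 = {2, 8, 10, 12}  B2 = {2, 6, 8, 10}  B3 = {2, 3, 6, 8}  B4 = {3, 5, 6, 8}  B5 = {3, 5, 6, 11}  B6 = {3, 5, 7, 11}  B7 = {4, 5, 7, 11}  B8 = {4, 7, 9, 11}  B9 = {1, 4, 7, 9}
Tree: B1–B2, B2–B3, B3–B4, B4–B5, B5–B6, B6–B7, B7–B8, B8–B9

Every bag has size at most 4, so the width is 4 − 1 = 3 and tw(G) ≤ 3. For the lower bound: the 4 vertex sets {2,10,12}, {8}, {6}, {3,5,7,11} are disjoint, each induces a connected subgraph, and every pair is joined by at least one edge of G. Contracting each set to a single vertex therefore yields K_{4} as a minor, and since treewidth is minor-monotone, tw(G) ≥ tw(K_{4}) = 3. Combining the bounds, tw(G) = 3.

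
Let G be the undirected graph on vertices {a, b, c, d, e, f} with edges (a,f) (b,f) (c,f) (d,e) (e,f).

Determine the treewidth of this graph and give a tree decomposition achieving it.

Each bag holds 2 vertices, so the decomposition has width 1, which upper-bounds the treewidth. G has an edge, so its treewidth is at least 1. Hence tw(G) = 1 exactly.

Treewidth 1.
One optimal decomposition is:
Bags: B1 = {e, f}  B2 = {a, f}  B3 = {b, f}  B4 = {d, e}  B5 = {c, f}
Tree: B1–B2, B2–B3, B1–B4, B1–B5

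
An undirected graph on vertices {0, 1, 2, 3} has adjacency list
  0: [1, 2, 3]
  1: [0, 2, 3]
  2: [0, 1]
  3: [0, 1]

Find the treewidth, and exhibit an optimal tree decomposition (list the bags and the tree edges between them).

Each bag holds 3 vertices, so the decomposition has width 2, which upper-bounds the treewidth. Conversely, {0, 1, 2} is a clique of size 3, and the vertices of any clique must share a bag in every tree decomposition; so some bag has ≥ 3 vertices and tw(G) ≥ 2. The upper and lower bounds meet at 2, so that is the treewidth.

Treewidth 2.
One optimal decomposition is:
Bags: B1 = {0, 1, 2}  B2 = {0, 1, 3}
Tree: B1–B2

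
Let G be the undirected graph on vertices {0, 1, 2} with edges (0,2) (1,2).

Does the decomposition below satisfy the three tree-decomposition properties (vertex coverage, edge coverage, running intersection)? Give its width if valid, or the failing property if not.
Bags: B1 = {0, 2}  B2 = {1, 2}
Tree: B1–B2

Every vertex of G appears in some bag (union = {0, 1, 2}); every edge is covered by a bag; and for each vertex v the set of bags containing v is connected in the bag tree. The decomposition is therefore valid. The largest bag has 2 vertices, so the width is 1.

Yes; width 1.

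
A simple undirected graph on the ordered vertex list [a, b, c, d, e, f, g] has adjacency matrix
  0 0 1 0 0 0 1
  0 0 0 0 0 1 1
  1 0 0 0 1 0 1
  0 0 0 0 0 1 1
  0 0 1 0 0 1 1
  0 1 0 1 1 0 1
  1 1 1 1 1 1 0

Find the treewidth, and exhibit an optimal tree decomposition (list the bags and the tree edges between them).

Treewidth 2.
One such decomposition:
Bags: B1 = {c, e, g}  B2 = {e, f, g}  B3 = {d, f, g}  B4 = {b, f, g}  B5 = {a, c, g}
Tree: B1–B2, B2–B3, B3–B4, B1–B5

The largest bag has 3 vertices, giving width 2; this decomposition certifies tw(G) ≤ 2. For the lower bound, the 3 vertices {a, c, g} are pairwise adjacent, and any tree decomposition puts a clique entirely inside one bag — forcing width ≥ 2. Therefore the treewidth is 2.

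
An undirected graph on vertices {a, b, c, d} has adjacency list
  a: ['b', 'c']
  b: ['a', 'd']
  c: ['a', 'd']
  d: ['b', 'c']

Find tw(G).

A width-2 tree decomposition is:
Bags: B1 = {a, b, c}  B2 = {b, c, d}
Tree: B1–B2
Each bag holds 3 vertices, so the decomposition has width 2, which upper-bounds the treewidth. Since b–a–c–d–b is a cycle in G, G is not acyclic. Forests are exactly the graphs of treewidth ≤ 1, so tw(G) ≥ 2. The upper and lower bounds meet at 2, so that is the treewidth.

2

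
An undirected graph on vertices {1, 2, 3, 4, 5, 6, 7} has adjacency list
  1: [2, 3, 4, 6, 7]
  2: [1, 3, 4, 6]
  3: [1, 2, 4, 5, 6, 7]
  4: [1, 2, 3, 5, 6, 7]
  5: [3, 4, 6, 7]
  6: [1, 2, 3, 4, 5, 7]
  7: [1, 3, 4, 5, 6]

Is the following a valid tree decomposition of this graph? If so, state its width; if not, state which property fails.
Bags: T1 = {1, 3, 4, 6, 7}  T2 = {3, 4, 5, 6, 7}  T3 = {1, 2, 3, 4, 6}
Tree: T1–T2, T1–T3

Checking the three conditions: (i) the bags cover all of {1, 2, 3, 4, 5, 6, 7}; (ii) for each edge, some bag contains both endpoints; (iii) the bags containing any fixed vertex form a subtree. All hold, so the decomposition is valid with width 5 − 1 = 4.

Yes; width 4.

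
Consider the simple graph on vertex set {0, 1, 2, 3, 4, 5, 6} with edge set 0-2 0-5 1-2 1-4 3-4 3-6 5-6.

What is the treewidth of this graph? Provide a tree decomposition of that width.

Treewidth 2.
Bags: B1 = {0, 5, 6}  B2 = {0, 2, 6}  B3 = {1, 2, 6}  B4 = {1, 4, 6}  B5 = {3, 4, 6}
Tree: B1–B2, B2–B3, B3–B4, B4–B5

Every bag has size at most 3, so the width is 3 − 1 = 2 and tw(G) ≤ 2. Since 6–5–0–2–1–4–3–6 is a cycle in G, G is not acyclic. Forests are exactly the graphs of treewidth ≤ 1, so tw(G) ≥ 2. Therefore the treewidth is 2.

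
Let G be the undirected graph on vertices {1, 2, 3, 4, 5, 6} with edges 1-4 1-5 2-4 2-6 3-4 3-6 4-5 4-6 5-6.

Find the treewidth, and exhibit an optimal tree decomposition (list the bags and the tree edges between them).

Every bag has size at most 3, so the width is 3 − 1 = 2 and tw(G) ≤ 2. Conversely, {1, 4, 5} is a clique of size 3, and the vertices of any clique must share a bag in every tree decomposition; so some bag has ≥ 3 vertices and tw(G) ≥ 2. The upper and lower bounds meet at 2, so that is the treewidth.

Treewidth 2.
One such decomposition:
Bags: B1 = {4, 5, 6}  B2 = {1, 4, 5}  B3 = {2, 4, 6}  B4 = {3, 4, 6}
Tree: B1–B2, B1–B3, B3–B4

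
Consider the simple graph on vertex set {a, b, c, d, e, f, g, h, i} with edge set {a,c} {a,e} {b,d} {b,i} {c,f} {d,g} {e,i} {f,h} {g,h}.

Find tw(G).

2

A width-2 tree decomposition is:
Bags: B1 = {f, g, h}  B2 = {c, f, g}  B3 = {a, c, g}  B4 = {a, e, g}  B5 = {e, g, i}  B6 = {b, g, i}  B7 = {b, d, g}
Tree: B1–B2, B2–B3, B3–B4, B4–B5, B5–B6, B6–B7
Each bag holds 3 vertices, so the decomposition has width 2, which upper-bounds the treewidth. Since g–h–f–c–a–e–i–b–d–g is a cycle in G, G is not acyclic. Forests are exactly the graphs of treewidth ≤ 1, so tw(G) ≥ 2. Combining the bounds, tw(G) = 2.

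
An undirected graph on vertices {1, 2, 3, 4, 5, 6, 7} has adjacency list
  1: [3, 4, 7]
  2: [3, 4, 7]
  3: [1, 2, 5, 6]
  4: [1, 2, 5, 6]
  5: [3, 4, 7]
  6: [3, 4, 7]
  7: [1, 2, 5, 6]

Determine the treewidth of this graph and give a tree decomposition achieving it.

Treewidth 3.
One such decomposition:
Bags: B1 = {1, 3, 4, 7}  B2 = {3, 4, 6, 7}  B3 = {3, 4, 5, 7}  B4 = {2, 3, 4, 7}
Tree: B1–B2, B2–B3, B3–B4

Each bag holds 4 vertices, so the decomposition has width 3, which upper-bounds the treewidth. For the lower bound: the 4 vertex sets {1,3}, {4,6}, {7}, {5} are disjoint, each induces a connected subgraph, and every pair is joined by at least one edge of G. Contracting each set to a single vertex therefore yields K_{4} as a minor, and since treewidth is minor-monotone, tw(G) ≥ tw(K_{4}) = 3. The upper and lower bounds meet at 3, so that is the treewidth.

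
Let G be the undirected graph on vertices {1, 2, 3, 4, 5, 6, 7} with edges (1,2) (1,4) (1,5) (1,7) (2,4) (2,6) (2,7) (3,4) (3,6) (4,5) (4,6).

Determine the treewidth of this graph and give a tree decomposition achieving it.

Every bag has size at most 3, so the width is 3 − 1 = 2 and tw(G) ≤ 2. On the other hand G contains the 3-clique {1, 2, 4}. A clique must lie in a single bag of any decomposition, so no decomposition can have width below 2. Combining the bounds, tw(G) = 2.

Treewidth 2.
One such decomposition:
Bags: B1 = {1, 4, 5}  B2 = {1, 2, 4}  B3 = {2, 4, 6}  B4 = {1, 2, 7}  B5 = {3, 4, 6}
Tree: B1–B2, B2–B3, B2–B4, B3–B5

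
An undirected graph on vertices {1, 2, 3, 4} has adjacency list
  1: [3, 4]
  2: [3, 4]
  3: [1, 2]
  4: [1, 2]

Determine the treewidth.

2

A width-2 tree decomposition is:
Bags: B1 = {1, 2, 3}  B2 = {1, 2, 4}
Tree: B1–B2
Every bag has size at most 3, so the width is 3 − 1 = 2 and tw(G) ≤ 2. Since 2–3–1–4–2 is a cycle in G, G is not acyclic. Forests are exactly the graphs of treewidth ≤ 1, so tw(G) ≥ 2. Therefore the treewidth is 2.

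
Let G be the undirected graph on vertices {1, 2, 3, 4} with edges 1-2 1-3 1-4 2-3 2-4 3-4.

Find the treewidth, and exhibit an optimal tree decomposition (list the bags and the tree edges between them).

Treewidth 3.
Bags: B1 = {1, 2, 3, 4}
Tree: (single bag)

With just one bag of size 4, the width is 4 − 1 = 3, so tw(G) ≤ 3. For the lower bound, the 4 vertices {1, 2, 3, 4} are pairwise adjacent, and any tree decomposition puts a clique entirely inside one bag — forcing width ≥ 3. Combining the bounds, tw(G) = 3.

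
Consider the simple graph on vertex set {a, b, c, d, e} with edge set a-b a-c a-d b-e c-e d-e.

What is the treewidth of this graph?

A width-2 tree decomposition is:
Bags: B1 = {a, b, e}  B2 = {a, c, e}  B3 = {a, d, e}
Tree: B1–B2, B2–B3
Each bag holds 3 vertices, so the decomposition has width 2, which upper-bounds the treewidth. The edges b–a–c–e–b form a cycle, so G is not a tree and its treewidth is at least 2. Combining the bounds, tw(G) = 2.

2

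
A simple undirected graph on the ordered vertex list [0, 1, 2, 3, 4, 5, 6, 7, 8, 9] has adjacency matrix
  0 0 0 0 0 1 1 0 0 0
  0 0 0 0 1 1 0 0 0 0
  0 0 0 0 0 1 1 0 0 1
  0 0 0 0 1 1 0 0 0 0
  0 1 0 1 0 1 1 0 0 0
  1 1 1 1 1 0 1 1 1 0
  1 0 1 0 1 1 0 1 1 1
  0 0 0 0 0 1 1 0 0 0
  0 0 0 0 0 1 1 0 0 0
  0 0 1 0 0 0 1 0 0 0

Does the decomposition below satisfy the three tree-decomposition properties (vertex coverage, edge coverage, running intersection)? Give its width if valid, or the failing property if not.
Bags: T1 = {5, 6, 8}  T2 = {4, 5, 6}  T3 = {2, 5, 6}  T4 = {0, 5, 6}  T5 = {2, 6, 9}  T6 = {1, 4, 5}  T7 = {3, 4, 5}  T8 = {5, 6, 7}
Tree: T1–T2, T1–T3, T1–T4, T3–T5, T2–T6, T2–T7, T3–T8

Checking the three conditions: (i) the bags cover all of {0, 1, 2, 3, 4, 5, 6, 7, 8, 9}; (ii) for each edge, some bag contains both endpoints; (iii) the bags containing any fixed vertex form a subtree. All hold, so the decomposition is valid with width 3 − 1 = 2.

Yes; width 2.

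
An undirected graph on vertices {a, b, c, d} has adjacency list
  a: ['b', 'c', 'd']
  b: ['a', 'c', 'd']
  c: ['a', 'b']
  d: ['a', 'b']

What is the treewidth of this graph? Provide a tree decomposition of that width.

Each bag holds 3 vertices, so the decomposition has width 2, which upper-bounds the treewidth. For the lower bound, the 3 vertices {a, b, d} are pairwise adjacent, and any tree decomposition puts a clique entirely inside one bag — forcing width ≥ 2. The upper and lower bounds meet at 2, so that is the treewidth.

Treewidth 2.
One optimal decomposition is:
Bags: B1 = {a, b, c}  B2 = {a, b, d}
Tree: B1–B2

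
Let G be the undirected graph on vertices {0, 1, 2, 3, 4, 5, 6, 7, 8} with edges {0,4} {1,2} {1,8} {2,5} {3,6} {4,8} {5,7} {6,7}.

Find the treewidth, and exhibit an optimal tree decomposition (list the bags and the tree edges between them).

Every bag has size at most 2, so the width is 2 − 1 = 1 and tw(G) ≤ 1. G has an edge, so its treewidth is at least 1. The upper and lower bounds meet at 1, so that is the treewidth.

Treewidth 1.
One such decomposition:
Bags: B1 = {3, 6}  B2 = {6, 7}  B3 = {5, 7}  B4 = {2, 5}  B5 = {1, 2}  B6 = {1, 8}  B7 = {4, 8}  B8 = {0, 4}
Tree: B1–B2, B2–B3, B3–B4, B4–B5, B5–B6, B6–B7, B7–B8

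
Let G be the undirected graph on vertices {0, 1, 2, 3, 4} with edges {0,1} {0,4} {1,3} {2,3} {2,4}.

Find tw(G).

2

A width-2 tree decomposition is:
Bags: B1 = {0, 1, 3}  B2 = {0, 3, 4}  B3 = {2, 3, 4}
Tree: B1–B2, B2–B3
The largest bag has 3 vertices, giving width 2; this decomposition certifies tw(G) ≤ 2. Since 3–1–0–4–2–3 is a cycle in G, G is not acyclic. Forests are exactly the graphs of treewidth ≤ 1, so tw(G) ≥ 2. The upper and lower bounds meet at 2, so that is the treewidth.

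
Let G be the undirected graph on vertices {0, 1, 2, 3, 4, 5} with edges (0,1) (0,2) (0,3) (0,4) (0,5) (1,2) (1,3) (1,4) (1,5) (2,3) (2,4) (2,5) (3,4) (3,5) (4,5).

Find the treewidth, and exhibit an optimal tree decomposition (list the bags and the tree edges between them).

Treewidth 5.
Bags: B1 = {0, 1, 2, 3, 4, 5}
Tree: (single bag)

A single bag containing all 6 vertices is trivially a valid decomposition of width 5. On the other hand G contains the 6-clique {0, 1, 2, 3, 4, 5}. A clique must lie in a single bag of any decomposition, so no decomposition can have width below 5. Hence tw(G) = 5 exactly.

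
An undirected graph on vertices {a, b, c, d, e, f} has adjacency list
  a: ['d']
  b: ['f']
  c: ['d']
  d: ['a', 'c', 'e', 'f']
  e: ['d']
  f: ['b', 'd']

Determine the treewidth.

1

A width-1 tree decomposition is:
Bags: B1 = {d, f}  B2 = {b, f}  B3 = {c, d}  B4 = {d, e}  B5 = {a, d}
Tree: B1–B2, B1–B3, B1–B4, B1–B5
The largest bag has 2 vertices, giving width 1; this decomposition certifies tw(G) ≤ 1. Any graph with an edge has treewidth ≥ 1, and G has the edge f–d. Combining the bounds, tw(G) = 1.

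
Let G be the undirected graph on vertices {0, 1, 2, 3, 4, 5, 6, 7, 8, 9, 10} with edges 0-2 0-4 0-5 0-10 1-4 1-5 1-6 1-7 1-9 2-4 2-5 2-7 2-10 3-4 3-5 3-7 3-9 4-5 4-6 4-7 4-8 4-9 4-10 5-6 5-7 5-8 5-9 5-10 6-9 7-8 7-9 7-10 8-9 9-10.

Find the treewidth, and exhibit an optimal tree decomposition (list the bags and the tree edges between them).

Treewidth 4.
One optimal decomposition is:
Bags: B1 = {2, 4, 5, 7, 10}  B2 = {4, 5, 7, 9, 10}  B3 = {1, 4, 5, 7, 9}  B4 = {3, 4, 5, 7, 9}  B5 = {4, 5, 7, 8, 9}  B6 = {1, 4, 5, 6, 9}  B7 = {0, 2, 4, 5, 10}
Tree: B1–B2, B2–B3, B3–B4, B4–B5, B3–B6, B1–B7

Each bag holds 5 vertices, so the decomposition has width 4, which upper-bounds the treewidth. On the other hand G contains the 5-clique {0, 2, 4, 5, 10}. A clique must lie in a single bag of any decomposition, so no decomposition can have width below 4. The upper and lower bounds meet at 4, so that is the treewidth.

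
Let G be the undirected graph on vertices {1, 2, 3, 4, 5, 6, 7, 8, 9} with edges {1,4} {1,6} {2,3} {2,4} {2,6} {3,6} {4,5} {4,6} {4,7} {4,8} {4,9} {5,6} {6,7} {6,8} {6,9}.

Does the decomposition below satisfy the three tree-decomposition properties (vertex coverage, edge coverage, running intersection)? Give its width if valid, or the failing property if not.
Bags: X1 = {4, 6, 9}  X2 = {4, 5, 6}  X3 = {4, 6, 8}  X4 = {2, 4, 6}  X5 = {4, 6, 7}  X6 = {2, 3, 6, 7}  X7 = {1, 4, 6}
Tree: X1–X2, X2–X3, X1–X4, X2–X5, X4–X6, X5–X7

A tree decomposition must satisfy three properties: every vertex lies in some bag; for every edge, both endpoints lie together in some bag; and for every vertex, the bags containing it form a connected subtree. Here bags containing vertex 7 are not connected in the tree, so the decomposition is invalid.

No — bags containing vertex 7 are not connected in the tree.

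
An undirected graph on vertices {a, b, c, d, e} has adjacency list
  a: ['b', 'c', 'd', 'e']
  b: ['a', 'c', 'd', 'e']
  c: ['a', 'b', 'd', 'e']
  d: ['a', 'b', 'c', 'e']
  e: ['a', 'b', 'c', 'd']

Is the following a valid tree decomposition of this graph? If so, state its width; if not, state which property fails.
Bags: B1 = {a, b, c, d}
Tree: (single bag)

No — vertex e appears in no bag.

A tree decomposition must satisfy three properties: every vertex lies in some bag; for every edge, both endpoints lie together in some bag; and for every vertex, the bags containing it form a connected subtree. Here vertex e appears in no bag, so the decomposition is invalid.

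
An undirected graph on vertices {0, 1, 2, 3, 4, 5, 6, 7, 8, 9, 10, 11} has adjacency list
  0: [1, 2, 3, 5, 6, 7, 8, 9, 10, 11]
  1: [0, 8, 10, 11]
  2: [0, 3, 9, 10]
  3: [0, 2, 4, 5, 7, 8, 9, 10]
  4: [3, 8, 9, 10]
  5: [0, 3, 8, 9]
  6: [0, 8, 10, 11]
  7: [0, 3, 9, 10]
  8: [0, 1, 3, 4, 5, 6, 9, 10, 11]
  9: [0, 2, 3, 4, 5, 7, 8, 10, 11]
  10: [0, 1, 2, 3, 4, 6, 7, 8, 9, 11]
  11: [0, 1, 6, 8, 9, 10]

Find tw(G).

A width-4 tree decomposition is:
Bags: B1 = {0, 3, 8, 9, 10}  B2 = {0, 3, 5, 8, 9}  B3 = {0, 8, 9, 10, 11}  B4 = {0, 6, 8, 10, 11}  B5 = {3, 4, 8, 9, 10}  B6 = {0, 1, 8, 10, 11}  B7 = {0, 3, 7, 9, 10}  B8 = {0, 2, 3, 9, 10}
Tree: B1–B2, B1–B3, B3–B4, B1–B5, B3–B6, B1–B7, B1–B8
Each bag holds 5 vertices, so the decomposition has width 4, which upper-bounds the treewidth. For the lower bound, the 5 vertices {0, 1, 8, 10, 11} are pairwise adjacent, and any tree decomposition puts a clique entirely inside one bag — forcing width ≥ 4. Hence tw(G) = 4 exactly.

4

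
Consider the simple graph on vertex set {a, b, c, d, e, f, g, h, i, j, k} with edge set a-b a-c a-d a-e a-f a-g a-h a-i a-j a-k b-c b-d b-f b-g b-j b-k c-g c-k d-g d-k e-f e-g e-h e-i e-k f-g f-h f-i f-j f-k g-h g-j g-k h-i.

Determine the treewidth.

A width-4 tree decomposition is:
Bags: B1 = {a, b, f, g, k}  B2 = {a, b, f, g, j}  B3 = {a, b, c, g, k}  B4 = {a, e, f, g, k}  B5 = {a, b, d, g, k}  B6 = {a, e, f, g, h}  B7 = {a, e, f, h, i}
Tree: B1–B2, B1–B3, B1–B4, B3–B5, B4–B6, B6–B7
Every bag has size at most 5, so the width is 5 − 1 = 4 and tw(G) ≤ 4. For the lower bound, the 5 vertices {a, b, d, g, k} are pairwise adjacent, and any tree decomposition puts a clique entirely inside one bag — forcing width ≥ 4. Hence tw(G) = 4 exactly.

4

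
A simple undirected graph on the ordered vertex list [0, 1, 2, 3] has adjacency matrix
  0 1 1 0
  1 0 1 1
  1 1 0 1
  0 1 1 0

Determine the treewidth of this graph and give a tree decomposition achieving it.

Every bag has size at most 3, so the width is 3 − 1 = 2 and tw(G) ≤ 2. On the other hand G contains the 3-clique {0, 1, 2}. A clique must lie in a single bag of any decomposition, so no decomposition can have width below 2. The upper and lower bounds meet at 2, so that is the treewidth.

Treewidth 2.
One optimal decomposition is:
Bags: B1 = {0, 1, 2}  B2 = {1, 2, 3}
Tree: B1–B2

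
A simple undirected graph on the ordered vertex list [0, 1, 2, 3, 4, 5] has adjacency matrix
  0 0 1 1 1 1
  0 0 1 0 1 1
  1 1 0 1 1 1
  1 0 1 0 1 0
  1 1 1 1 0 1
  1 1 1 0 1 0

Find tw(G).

A width-3 tree decomposition is:
Bags: B1 = {0, 2, 3, 4}  B2 = {0, 2, 4, 5}  B3 = {1, 2, 4, 5}
Tree: B1–B2, B2–B3
Each bag holds 4 vertices, so the decomposition has width 3, which upper-bounds the treewidth. Conversely, {0, 2, 3, 4} is a clique of size 4, and the vertices of any clique must share a bag in every tree decomposition; so some bag has ≥ 4 vertices and tw(G) ≥ 3. Combining the bounds, tw(G) = 3.

3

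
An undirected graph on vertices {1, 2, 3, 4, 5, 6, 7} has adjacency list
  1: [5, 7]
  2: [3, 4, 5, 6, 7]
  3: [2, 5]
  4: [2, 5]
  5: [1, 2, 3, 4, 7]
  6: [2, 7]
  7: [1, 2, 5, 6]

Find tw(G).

A width-2 tree decomposition is:
Bags: B1 = {1, 5, 7}  B2 = {2, 5, 7}  B3 = {2, 4, 5}  B4 = {2, 6, 7}  B5 = {2, 3, 5}
Tree: B1–B2, B2–B3, B2–B4, B2–B5
Each bag holds 3 vertices, so the decomposition has width 2, which upper-bounds the treewidth. For the lower bound, the 3 vertices {1, 5, 7} are pairwise adjacent, and any tree decomposition puts a clique entirely inside one bag — forcing width ≥ 2. Combining the bounds, tw(G) = 2.

2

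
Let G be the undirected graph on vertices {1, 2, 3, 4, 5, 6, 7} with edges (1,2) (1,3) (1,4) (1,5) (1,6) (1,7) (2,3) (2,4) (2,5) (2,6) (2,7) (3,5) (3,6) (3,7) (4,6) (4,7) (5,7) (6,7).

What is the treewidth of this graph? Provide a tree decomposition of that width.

Every bag has size at most 5, so the width is 5 − 1 = 4 and tw(G) ≤ 4. For the lower bound, the 5 vertices {1, 2, 3, 5, 7} are pairwise adjacent, and any tree decomposition puts a clique entirely inside one bag — forcing width ≥ 4. Hence tw(G) = 4 exactly.

Treewidth 4.
Bags: B1 = {1, 2, 3, 6, 7}  B2 = {1, 2, 4, 6, 7}  B3 = {1, 2, 3, 5, 7}
Tree: B1–B2, B1–B3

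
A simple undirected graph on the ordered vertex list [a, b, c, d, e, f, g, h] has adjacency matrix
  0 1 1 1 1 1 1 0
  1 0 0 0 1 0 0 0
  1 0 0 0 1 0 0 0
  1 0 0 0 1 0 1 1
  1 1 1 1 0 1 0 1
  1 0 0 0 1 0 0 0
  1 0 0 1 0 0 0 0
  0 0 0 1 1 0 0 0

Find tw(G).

A width-2 tree decomposition is:
Bags: B1 = {a, c, e}  B2 = {a, d, e}  B3 = {a, e, f}  B4 = {a, b, e}  B5 = {a, d, g}  B6 = {d, e, h}
Tree: B1–B2, B1–B3, B2–B4, B2–B5, B2–B6
Every bag has size at most 3, so the width is 3 − 1 = 2 and tw(G) ≤ 2. On the other hand G contains the 3-clique {d, e, h}. A clique must lie in a single bag of any decomposition, so no decomposition can have width below 2. The upper and lower bounds meet at 2, so that is the treewidth.

2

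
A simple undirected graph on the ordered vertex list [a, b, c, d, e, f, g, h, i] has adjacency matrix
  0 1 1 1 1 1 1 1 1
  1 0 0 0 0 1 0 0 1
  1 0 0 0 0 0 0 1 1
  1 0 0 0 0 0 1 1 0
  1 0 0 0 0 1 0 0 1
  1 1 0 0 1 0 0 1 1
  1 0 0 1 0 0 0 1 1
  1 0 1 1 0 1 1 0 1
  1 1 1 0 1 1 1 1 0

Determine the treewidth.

A width-3 tree decomposition is:
Bags: B1 = {a, f, h, i}  B2 = {a, g, h, i}  B3 = {a, d, g, h}  B4 = {a, b, f, i}  B5 = {a, c, h, i}  B6 = {a, e, f, i}
Tree: B1–B2, B2–B3, B1–B4, B2–B5, B1–B6
Every bag has size at most 4, so the width is 4 − 1 = 3 and tw(G) ≤ 3. Conversely, {a, d, g, h} is a clique of size 4, and the vertices of any clique must share a bag in every tree decomposition; so some bag has ≥ 4 vertices and tw(G) ≥ 3. The upper and lower bounds meet at 3, so that is the treewidth.

3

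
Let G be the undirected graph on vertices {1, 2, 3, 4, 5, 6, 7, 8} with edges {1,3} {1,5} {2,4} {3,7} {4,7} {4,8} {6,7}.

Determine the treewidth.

A width-1 tree decomposition is:
Bags: B1 = {4, 7}  B2 = {3, 7}  B3 = {6, 7}  B4 = {1, 3}  B5 = {4, 8}  B6 = {1, 5}  B7 = {2, 4}
Tree: B1–B2, B1–B3, B2–B4, B1–B5, B4–B6, B1–B7
The largest bag has 2 vertices, giving width 1; this decomposition certifies tw(G) ≤ 1. Any graph with an edge has treewidth ≥ 1, and G has the edge 4–7. The upper and lower bounds meet at 1, so that is the treewidth.

1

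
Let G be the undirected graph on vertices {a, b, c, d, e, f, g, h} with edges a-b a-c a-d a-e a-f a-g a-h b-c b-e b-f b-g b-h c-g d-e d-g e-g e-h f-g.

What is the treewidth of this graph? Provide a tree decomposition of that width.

Treewidth 3.
Bags: B1 = {a, b, e, h}  B2 = {a, b, e, g}  B3 = {a, b, f, g}  B4 = {a, b, c, g}  B5 = {a, d, e, g}
Tree: B1–B2, B2–B3, B2–B4, B2–B5

Every bag has size at most 4, so the width is 4 − 1 = 3 and tw(G) ≤ 3. For the lower bound, the 4 vertices {a, d, e, g} are pairwise adjacent, and any tree decomposition puts a clique entirely inside one bag — forcing width ≥ 3. The upper and lower bounds meet at 3, so that is the treewidth.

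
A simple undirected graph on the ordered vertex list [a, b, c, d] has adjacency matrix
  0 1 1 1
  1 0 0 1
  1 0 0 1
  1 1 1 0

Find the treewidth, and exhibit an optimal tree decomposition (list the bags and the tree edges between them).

Each bag holds 3 vertices, so the decomposition has width 2, which upper-bounds the treewidth. Conversely, {a, c, d} is a clique of size 3, and the vertices of any clique must share a bag in every tree decomposition; so some bag has ≥ 3 vertices and tw(G) ≥ 2. Hence tw(G) = 2 exactly.

Treewidth 2.
Bags: B1 = {a, c, d}  B2 = {a, b, d}
Tree: B1–B2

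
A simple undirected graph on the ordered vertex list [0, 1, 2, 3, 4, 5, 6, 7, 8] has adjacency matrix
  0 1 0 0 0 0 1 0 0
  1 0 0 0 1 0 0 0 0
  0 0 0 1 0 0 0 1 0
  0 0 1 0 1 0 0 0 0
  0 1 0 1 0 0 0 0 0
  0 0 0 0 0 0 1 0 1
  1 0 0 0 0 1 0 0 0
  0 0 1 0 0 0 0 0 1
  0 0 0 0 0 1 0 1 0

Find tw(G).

2

A width-2 tree decomposition is:
Bags: B1 = {1, 3, 4}  B2 = {0, 1, 3}  B3 = {0, 3, 6}  B4 = {3, 5, 6}  B5 = {3, 5, 8}  B6 = {3, 7, 8}  B7 = {2, 3, 7}
Tree: B1–B2, B2–B3, B3–B4, B4–B5, B5–B6, B6–B7
Each bag holds 3 vertices, so the decomposition has width 2, which upper-bounds the treewidth. For the lower bound, G contains the cycle 3–4–1–0–6–5–8–7–2–3, so G is not a forest; only forests have treewidth ≤ 1, hence tw(G) ≥ 2. Therefore the treewidth is 2.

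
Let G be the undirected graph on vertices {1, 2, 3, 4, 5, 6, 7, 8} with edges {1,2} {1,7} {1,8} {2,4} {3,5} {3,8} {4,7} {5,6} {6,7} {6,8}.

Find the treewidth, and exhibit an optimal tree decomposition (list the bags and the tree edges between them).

The largest bag has 3 vertices, giving width 2; this decomposition certifies tw(G) ≤ 2. Since 3–5–6–8–3 is a cycle in G, G is not acyclic. Forests are exactly the graphs of treewidth ≤ 1, so tw(G) ≥ 2. Combining the bounds, tw(G) = 2.

Treewidth 2.
One optimal decomposition is:
Bags: B1 = {3, 5, 8}  B2 = {5, 6, 8}  B3 = {1, 6, 8}  B4 = {1, 6, 7}  B5 = {1, 2, 7}  B6 = {2, 4, 7}
Tree: B1–B2, B2–B3, B3–B4, B4–B5, B5–B6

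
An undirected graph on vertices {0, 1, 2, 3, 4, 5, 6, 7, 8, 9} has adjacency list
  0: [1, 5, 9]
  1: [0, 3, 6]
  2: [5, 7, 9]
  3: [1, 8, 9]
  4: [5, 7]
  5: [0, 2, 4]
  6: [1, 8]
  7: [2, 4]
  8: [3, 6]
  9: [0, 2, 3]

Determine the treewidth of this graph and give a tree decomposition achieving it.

Treewidth 2.
One such decomposition:
Bags: B1 = {4, 5, 7}  B2 = {2, 5, 7}  B3 = {0, 2, 5}  B4 = {0, 2, 9}  B5 = {0, 1, 9}  B6 = {1, 3, 9}  B7 = {1, 3, 6}  B8 = {3, 6, 8}
Tree: B1–B2, B2–B3, B3–B4, B4–B5, B5–B6, B6–B7, B7–B8

Each bag holds 3 vertices, so the decomposition has width 2, which upper-bounds the treewidth. Since 4–7–2–5–4 is a cycle in G, G is not acyclic. Forests are exactly the graphs of treewidth ≤ 1, so tw(G) ≥ 2. Hence tw(G) = 2 exactly.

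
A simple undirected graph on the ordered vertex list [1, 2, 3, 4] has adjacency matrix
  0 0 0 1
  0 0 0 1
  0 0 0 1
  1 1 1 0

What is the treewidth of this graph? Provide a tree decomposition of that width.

Treewidth 1.
Bags: B1 = {1, 4}  B2 = {3, 4}  B3 = {2, 4}
Tree: B1–B2, B2–B3

Each bag holds 2 vertices, so the decomposition has width 1, which upper-bounds the treewidth. Since G has at least one edge (e.g. 4–1), it is not an edgeless graph, so tw(G) ≥ 1. Hence tw(G) = 1 exactly.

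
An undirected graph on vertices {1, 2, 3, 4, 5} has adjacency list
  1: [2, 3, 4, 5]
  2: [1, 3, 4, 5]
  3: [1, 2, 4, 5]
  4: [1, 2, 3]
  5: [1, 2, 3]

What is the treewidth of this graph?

3

A width-3 tree decomposition is:
Bags: B1 = {1, 2, 3, 5}  B2 = {1, 2, 3, 4}
Tree: B1–B2
Each bag holds 4 vertices, so the decomposition has width 3, which upper-bounds the treewidth. On the other hand G contains the 4-clique {1, 2, 3, 4}. A clique must lie in a single bag of any decomposition, so no decomposition can have width below 3. Combining the bounds, tw(G) = 3.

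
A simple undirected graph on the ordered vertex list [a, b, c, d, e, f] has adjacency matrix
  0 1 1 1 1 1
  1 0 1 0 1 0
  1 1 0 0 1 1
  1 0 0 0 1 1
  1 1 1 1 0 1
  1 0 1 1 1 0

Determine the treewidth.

3

A width-3 tree decomposition is:
Bags: B1 = {a, c, e, f}  B2 = {a, b, c, e}  B3 = {a, d, e, f}
Tree: B1–B2, B1–B3
Each bag holds 4 vertices, so the decomposition has width 3, which upper-bounds the treewidth. For the lower bound, the 4 vertices {a, d, e, f} are pairwise adjacent, and any tree decomposition puts a clique entirely inside one bag — forcing width ≥ 3. The upper and lower bounds meet at 3, so that is the treewidth.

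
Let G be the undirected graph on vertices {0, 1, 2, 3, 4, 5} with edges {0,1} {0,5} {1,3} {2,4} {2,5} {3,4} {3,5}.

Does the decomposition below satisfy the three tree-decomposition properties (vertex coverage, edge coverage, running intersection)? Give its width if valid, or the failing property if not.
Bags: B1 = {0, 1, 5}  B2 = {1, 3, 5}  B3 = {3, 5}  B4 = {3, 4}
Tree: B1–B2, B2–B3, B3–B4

A tree decomposition must satisfy three properties: every vertex lies in some bag; for every edge, both endpoints lie together in some bag; and for every vertex, the bags containing it form a connected subtree. Here vertex 2 appears in no bag, so the decomposition is invalid.

No — vertex 2 appears in no bag.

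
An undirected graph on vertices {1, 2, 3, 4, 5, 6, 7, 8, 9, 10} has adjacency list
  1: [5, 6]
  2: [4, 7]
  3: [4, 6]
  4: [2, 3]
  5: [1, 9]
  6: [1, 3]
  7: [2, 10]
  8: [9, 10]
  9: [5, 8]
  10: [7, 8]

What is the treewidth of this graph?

A width-2 tree decomposition is:
Bags: B1 = {1, 5, 6}  B2 = {3, 5, 6}  B3 = {3, 4, 5}  B4 = {2, 4, 5}  B5 = {2, 5, 7}  B6 = {5, 7, 10}  B7 = {5, 8, 10}  B8 = {5, 8, 9}
Tree: B1–B2, B2–B3, B3–B4, B4–B5, B5–B6, B6–B7, B7–B8
Each bag holds 3 vertices, so the decomposition has width 2, which upper-bounds the treewidth. For the lower bound, G contains the cycle 5–1–6–3–4–2–7–10–8–9–5, so G is not a forest; only forests have treewidth ≤ 1, hence tw(G) ≥ 2. Combining the bounds, tw(G) = 2.

2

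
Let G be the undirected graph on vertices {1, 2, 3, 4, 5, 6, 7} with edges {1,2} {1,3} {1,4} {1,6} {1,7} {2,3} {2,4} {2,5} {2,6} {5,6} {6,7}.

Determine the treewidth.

2

A width-2 tree decomposition is:
Bags: B1 = {1, 2, 6}  B2 = {1, 2, 3}  B3 = {2, 5, 6}  B4 = {1, 6, 7}  B5 = {1, 2, 4}
Tree: B1–B2, B1–B3, B1–B4, B2–B5
The largest bag has 3 vertices, giving width 2; this decomposition certifies tw(G) ≤ 2. On the other hand G contains the 3-clique {1, 2, 3}. A clique must lie in a single bag of any decomposition, so no decomposition can have width below 2. The upper and lower bounds meet at 2, so that is the treewidth.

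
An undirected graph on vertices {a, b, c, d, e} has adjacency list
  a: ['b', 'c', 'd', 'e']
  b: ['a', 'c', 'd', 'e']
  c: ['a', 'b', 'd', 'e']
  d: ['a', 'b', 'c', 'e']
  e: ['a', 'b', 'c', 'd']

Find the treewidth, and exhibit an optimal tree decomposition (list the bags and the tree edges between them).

A single bag containing all 5 vertices is trivially a valid decomposition of width 4. For the lower bound, the 5 vertices {a, b, c, d, e} are pairwise adjacent, and any tree decomposition puts a clique entirely inside one bag — forcing width ≥ 4. Hence tw(G) = 4 exactly.

Treewidth 4.
Bags: B1 = {a, b, c, d, e}
Tree: (single bag)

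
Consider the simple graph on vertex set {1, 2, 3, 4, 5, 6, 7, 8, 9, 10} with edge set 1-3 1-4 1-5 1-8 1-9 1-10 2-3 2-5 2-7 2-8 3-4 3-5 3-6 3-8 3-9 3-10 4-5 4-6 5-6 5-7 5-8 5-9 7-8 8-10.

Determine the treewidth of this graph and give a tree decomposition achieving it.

The largest bag has 4 vertices, giving width 3; this decomposition certifies tw(G) ≤ 3. Conversely, {1, 3, 8, 10} is a clique of size 4, and the vertices of any clique must share a bag in every tree decomposition; so some bag has ≥ 4 vertices and tw(G) ≥ 3. Combining the bounds, tw(G) = 3.

Treewidth 3.
Bags: B1 = {1, 3, 4, 5}  B2 = {1, 3, 5, 8}  B3 = {1, 3, 5, 9}  B4 = {1, 3, 8, 10}  B5 = {2, 3, 5, 8}  B6 = {2, 5, 7, 8}  B7 = {3, 4, 5, 6}
Tree: B1–B2, B1–B3, B2–B4, B2–B5, B5–B6, B1–B7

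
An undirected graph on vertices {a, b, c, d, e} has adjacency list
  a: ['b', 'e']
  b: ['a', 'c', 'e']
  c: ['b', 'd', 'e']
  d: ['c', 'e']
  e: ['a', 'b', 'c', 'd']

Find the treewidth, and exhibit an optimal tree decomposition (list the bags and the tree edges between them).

Every bag has size at most 3, so the width is 3 − 1 = 2 and tw(G) ≤ 2. On the other hand G contains the 3-clique {c, d, e}. A clique must lie in a single bag of any decomposition, so no decomposition can have width below 2. Hence tw(G) = 2 exactly.

Treewidth 2.
One optimal decomposition is:
Bags: B1 = {b, c, e}  B2 = {a, b, e}  B3 = {c, d, e}
Tree: B1–B2, B1–B3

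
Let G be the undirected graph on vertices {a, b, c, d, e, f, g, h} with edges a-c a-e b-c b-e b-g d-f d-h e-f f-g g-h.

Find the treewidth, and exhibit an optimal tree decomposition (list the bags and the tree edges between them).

Treewidth 2.
One such decomposition:
Bags: B1 = {d, g, h}  B2 = {d, f, g}  B3 = {b, f, g}  B4 = {b, e, f}  B5 = {b, c, e}  B6 = {a, c, e}
Tree: B1–B2, B2–B3, B3–B4, B4–B5, B5–B6

Each bag holds 3 vertices, so the decomposition has width 2, which upper-bounds the treewidth. For the lower bound, G contains the cycle h–d–f–g–h, so G is not a forest; only forests have treewidth ≤ 1, hence tw(G) ≥ 2. Therefore the treewidth is 2.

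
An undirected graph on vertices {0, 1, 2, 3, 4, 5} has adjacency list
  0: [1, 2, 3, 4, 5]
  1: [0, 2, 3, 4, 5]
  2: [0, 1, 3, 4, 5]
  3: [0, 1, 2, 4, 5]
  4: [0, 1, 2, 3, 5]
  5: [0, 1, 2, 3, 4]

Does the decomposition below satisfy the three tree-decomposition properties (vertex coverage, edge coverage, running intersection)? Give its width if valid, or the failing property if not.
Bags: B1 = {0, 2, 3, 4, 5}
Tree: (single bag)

No — vertex 1 appears in no bag.

A tree decomposition must satisfy three properties: every vertex lies in some bag; for every edge, both endpoints lie together in some bag; and for every vertex, the bags containing it form a connected subtree. Here vertex 1 appears in no bag, so the decomposition is invalid.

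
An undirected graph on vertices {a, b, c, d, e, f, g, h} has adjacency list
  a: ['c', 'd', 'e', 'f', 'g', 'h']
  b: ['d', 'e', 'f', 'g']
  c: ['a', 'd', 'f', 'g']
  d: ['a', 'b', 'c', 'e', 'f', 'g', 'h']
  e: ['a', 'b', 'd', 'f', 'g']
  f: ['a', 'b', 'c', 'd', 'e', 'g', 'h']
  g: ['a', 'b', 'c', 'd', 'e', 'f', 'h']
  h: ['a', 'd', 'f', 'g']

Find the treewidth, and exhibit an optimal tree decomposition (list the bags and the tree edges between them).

Treewidth 4.
One optimal decomposition is:
Bags: B1 = {a, d, f, g, h}  B2 = {a, c, d, f, g}  B3 = {a, d, e, f, g}  B4 = {b, d, e, f, g}
Tree: B1–B2, B1–B3, B3–B4

Every bag has size at most 5, so the width is 5 − 1 = 4 and tw(G) ≤ 4. Conversely, {a, d, e, f, g} is a clique of size 5, and the vertices of any clique must share a bag in every tree decomposition; so some bag has ≥ 5 vertices and tw(G) ≥ 4. Hence tw(G) = 4 exactly.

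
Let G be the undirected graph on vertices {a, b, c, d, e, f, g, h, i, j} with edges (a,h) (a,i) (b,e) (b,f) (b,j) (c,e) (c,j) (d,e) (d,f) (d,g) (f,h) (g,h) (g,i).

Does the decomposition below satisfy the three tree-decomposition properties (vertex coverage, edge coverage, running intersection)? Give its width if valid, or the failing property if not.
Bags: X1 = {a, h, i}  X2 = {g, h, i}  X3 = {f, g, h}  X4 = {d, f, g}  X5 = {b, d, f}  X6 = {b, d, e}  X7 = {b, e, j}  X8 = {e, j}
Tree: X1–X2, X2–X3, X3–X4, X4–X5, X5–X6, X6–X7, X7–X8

A tree decomposition must satisfy three properties: every vertex lies in some bag; for every edge, both endpoints lie together in some bag; and for every vertex, the bags containing it form a connected subtree. Here vertex c appears in no bag, so the decomposition is invalid.

No — vertex c appears in no bag.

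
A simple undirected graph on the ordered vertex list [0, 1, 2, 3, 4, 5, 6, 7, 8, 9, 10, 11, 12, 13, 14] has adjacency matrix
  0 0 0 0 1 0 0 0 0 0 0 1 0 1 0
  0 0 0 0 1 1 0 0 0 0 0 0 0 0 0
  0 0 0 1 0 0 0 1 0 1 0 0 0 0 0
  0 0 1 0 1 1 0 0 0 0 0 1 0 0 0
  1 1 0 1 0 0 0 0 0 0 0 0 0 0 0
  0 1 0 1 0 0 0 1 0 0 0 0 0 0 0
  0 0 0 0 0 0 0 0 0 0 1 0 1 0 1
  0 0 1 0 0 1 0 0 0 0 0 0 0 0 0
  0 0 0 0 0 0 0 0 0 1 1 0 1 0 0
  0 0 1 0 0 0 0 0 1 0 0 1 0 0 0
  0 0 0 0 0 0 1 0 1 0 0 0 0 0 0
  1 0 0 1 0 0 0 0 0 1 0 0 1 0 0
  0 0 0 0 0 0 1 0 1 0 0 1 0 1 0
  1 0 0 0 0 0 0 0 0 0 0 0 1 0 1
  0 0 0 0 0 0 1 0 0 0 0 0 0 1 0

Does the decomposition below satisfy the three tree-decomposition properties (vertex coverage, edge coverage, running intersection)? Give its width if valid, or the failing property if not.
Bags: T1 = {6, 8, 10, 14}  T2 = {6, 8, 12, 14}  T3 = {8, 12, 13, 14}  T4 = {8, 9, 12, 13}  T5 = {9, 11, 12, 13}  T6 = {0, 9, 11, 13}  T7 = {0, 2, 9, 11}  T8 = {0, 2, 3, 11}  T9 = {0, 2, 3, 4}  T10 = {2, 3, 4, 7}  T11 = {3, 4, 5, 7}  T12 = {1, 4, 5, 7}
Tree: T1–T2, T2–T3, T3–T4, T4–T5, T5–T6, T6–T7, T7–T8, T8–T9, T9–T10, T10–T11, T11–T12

Yes; width 3.

Checking the three conditions: (i) the bags cover all of {0, 1, 2, 3, 4, 5, 6, 7, 8, 9, 10, 11, 12, 13, 14}; (ii) for each edge, some bag contains both endpoints; (iii) the bags containing any fixed vertex form a subtree. All hold, so the decomposition is valid with width 4 − 1 = 3.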